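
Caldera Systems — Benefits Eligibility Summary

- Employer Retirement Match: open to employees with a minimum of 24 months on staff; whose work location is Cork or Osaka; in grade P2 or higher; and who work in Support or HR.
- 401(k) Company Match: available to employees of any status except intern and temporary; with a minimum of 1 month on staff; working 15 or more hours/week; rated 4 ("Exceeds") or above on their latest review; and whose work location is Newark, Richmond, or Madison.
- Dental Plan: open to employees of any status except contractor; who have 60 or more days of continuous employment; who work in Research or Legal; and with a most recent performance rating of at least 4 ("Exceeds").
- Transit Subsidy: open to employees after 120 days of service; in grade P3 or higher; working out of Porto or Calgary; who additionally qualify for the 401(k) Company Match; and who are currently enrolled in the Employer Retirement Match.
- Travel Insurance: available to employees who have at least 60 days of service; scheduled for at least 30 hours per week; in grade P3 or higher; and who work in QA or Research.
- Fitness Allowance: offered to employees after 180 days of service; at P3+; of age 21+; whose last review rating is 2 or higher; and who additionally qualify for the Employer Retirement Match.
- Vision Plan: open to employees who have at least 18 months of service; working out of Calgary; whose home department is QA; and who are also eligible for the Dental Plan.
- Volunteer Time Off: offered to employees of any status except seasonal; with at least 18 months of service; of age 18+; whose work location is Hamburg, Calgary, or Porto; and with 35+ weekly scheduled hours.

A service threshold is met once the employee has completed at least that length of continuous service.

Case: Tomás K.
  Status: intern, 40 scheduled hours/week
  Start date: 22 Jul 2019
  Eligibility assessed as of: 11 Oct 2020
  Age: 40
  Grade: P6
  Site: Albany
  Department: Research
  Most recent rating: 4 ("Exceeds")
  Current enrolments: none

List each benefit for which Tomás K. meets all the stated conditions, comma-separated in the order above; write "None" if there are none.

Service from 22 Jul 2019 to 11 Oct 2020: 447 days.
Employer Retirement Match — service 447 days < 24 months (≈720 days) ✗ → not eligible.
401(k) Company Match — status intern ✗ (excluded) → not eligible.
Dental Plan — status intern ✓ (not excluded); service 447 days ≥ 60 days ✓; dept Research ✓; rating 4 ≥ 4 ✓ → eligible.
Transit Subsidy — service 447 days ≥ 120 days ✓; grade P6 ≥ P3 ✓; site Albany ✗ (not Porto or Calgary) → not eligible.
Travel Insurance — service 447 days ≥ 60 days ✓; 40 hrs/wk ≥ 30 ✓; grade P6 ≥ P3 ✓; dept Research ✓ → eligible.
Fitness Allowance — service 447 days ≥ 180 days ✓; grade P6 ≥ P3 ✓; age 40 ≥ 21 ✓; rating 4 ≥ 2 ✓; not eligible for Employer Retirement Match ✗ → not eligible.
Vision Plan — service 447 days < 18 months (≈540 days) ✗ → not eligible.
Volunteer Time Off — status intern ✓ (not excluded); service 447 days < 18 months (≈540 days) ✗ → not eligible.

Dental Plan, Travel Insurance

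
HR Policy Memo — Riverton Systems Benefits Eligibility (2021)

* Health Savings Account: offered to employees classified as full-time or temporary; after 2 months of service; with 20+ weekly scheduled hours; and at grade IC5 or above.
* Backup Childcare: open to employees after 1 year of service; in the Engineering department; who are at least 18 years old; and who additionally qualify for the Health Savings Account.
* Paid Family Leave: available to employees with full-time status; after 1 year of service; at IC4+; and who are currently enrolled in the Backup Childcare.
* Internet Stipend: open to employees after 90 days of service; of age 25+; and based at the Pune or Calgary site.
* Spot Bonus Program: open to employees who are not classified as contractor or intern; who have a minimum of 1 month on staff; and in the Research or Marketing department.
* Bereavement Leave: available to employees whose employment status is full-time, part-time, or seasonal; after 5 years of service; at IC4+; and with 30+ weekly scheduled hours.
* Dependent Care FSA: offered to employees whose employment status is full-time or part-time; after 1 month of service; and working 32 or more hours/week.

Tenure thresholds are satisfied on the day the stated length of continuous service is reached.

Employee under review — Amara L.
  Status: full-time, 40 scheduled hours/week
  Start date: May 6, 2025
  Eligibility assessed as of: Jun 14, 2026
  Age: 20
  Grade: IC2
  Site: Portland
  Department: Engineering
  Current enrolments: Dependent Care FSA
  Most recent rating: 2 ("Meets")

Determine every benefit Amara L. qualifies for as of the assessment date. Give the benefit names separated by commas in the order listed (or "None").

Service from May 6, 2025 to Jun 14, 2026: 404 days.
Health Savings Account — status full-time ✓; service 404 days ≥ 2 months (≈60 days) ✓; 40 hrs/wk ≥ 20 ✓; grade IC2 < IC5 ✗ → not eligible.
Backup Childcare — service 404 days ≥ 1 year (≈365 days) ✓; dept Engineering ✓; age 20 ≥ 18 ✓; not eligible for Health Savings Account ✗ → not eligible.
Paid Family Leave — status full-time ✓; service 404 days ≥ 1 year (≈365 days) ✓; grade IC2 < IC4 ✗ → not eligible.
Internet Stipend — service 404 days ≥ 90 days ✓; age 20 < 25 ✗ → not eligible.
Spot Bonus Program — status full-time ✓ (not excluded); service 404 days ≥ 1 month (≈30 days) ✓; dept Engineering ✗ → not eligible.
Bereavement Leave — status full-time ✓; service 404 days < 5 years (≈1825 days) ✗ → not eligible.
Dependent Care FSA — status full-time ✓; service 404 days ≥ 1 month (≈30 days) ✓; 40 hrs/wk ≥ 32 ✓ → eligible.

Dependent Care FSA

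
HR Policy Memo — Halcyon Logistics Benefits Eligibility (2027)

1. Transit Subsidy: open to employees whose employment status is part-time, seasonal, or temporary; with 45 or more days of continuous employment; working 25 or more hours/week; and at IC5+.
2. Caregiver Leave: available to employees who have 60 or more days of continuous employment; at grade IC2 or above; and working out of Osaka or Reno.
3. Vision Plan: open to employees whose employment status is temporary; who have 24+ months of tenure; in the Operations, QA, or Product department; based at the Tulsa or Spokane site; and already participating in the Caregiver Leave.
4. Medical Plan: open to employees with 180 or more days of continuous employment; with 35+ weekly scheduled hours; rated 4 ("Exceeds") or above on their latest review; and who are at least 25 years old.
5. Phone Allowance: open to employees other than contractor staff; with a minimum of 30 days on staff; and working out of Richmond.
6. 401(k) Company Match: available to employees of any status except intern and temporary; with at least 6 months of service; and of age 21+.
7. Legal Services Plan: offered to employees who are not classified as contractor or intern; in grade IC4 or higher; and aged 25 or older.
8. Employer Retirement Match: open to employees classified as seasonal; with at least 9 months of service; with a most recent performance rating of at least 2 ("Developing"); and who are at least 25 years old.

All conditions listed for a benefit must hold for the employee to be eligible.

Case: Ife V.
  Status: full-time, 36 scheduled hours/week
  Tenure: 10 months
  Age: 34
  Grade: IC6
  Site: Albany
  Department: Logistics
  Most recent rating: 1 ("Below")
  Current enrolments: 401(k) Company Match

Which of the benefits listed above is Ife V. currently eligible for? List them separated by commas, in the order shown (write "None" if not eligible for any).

401(k) Company Match, Legal Services Plan

Transit Subsidy — status full-time ✗ (requires part-time, seasonal, or temporary) → not eligible.
Caregiver Leave — service 10 months ≥ 60 days ✓; grade IC6 ≥ IC2 ✓; site Albany ✗ (not Osaka or Reno) → not eligible.
Vision Plan — status full-time ✗ (requires temporary) → not eligible.
Medical Plan — service 10 months ≥ 180 days ✓; 36 hrs/wk ≥ 35 ✓; rating 1 < 4 ✗ → not eligible.
Phone Allowance — status full-time ✓ (not excluded); service 10 months ≥ 30 days ✓; site Albany ✗ (not Richmond) → not eligible.
401(k) Company Match — status full-time ✓ (not excluded); service 10 months ≥ 6 months ✓; age 34 ≥ 21 ✓ → eligible.
Legal Services Plan — status full-time ✓ (not excluded); grade IC6 ≥ IC4 ✓; age 34 ≥ 25 ✓ → eligible.
Employer Retirement Match — status full-time ✗ (requires seasonal) → not eligible.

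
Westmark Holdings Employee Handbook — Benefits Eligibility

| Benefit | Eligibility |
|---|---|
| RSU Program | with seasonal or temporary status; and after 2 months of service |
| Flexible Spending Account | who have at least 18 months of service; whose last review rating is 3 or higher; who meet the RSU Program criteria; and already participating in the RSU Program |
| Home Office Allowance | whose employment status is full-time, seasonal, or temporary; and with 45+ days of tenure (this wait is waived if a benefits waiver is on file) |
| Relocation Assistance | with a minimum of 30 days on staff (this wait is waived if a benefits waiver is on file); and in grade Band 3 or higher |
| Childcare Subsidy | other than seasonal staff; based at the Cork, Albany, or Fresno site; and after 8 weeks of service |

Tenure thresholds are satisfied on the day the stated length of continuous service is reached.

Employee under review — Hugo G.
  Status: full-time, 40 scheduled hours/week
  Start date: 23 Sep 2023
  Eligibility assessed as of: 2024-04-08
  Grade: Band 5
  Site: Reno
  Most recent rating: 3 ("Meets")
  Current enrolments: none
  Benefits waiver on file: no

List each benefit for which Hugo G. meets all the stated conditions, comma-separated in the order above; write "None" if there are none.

Service from 23 Sep 2023 to 2024-04-08: 198 days.
RSU Program — status full-time ✗ (requires seasonal or temporary) → not eligible.
Flexible Spending Account — service 198 days < 18 months (≈540 days) ✗ → not eligible.
Home Office Allowance — status full-time ✓; no waiver, service 198 days ≥ 45 days ✓ → eligible.
Relocation Assistance — no waiver, service 198 days ≥ 30 days ✓; grade Band 5 ≥ Band 3 ✓ → eligible.
Childcare Subsidy — status full-time ✓ (not excluded); site Reno ✗ (not Cork, Albany, or Fresno) → not eligible.

Home Office Allowance, Relocation Assistance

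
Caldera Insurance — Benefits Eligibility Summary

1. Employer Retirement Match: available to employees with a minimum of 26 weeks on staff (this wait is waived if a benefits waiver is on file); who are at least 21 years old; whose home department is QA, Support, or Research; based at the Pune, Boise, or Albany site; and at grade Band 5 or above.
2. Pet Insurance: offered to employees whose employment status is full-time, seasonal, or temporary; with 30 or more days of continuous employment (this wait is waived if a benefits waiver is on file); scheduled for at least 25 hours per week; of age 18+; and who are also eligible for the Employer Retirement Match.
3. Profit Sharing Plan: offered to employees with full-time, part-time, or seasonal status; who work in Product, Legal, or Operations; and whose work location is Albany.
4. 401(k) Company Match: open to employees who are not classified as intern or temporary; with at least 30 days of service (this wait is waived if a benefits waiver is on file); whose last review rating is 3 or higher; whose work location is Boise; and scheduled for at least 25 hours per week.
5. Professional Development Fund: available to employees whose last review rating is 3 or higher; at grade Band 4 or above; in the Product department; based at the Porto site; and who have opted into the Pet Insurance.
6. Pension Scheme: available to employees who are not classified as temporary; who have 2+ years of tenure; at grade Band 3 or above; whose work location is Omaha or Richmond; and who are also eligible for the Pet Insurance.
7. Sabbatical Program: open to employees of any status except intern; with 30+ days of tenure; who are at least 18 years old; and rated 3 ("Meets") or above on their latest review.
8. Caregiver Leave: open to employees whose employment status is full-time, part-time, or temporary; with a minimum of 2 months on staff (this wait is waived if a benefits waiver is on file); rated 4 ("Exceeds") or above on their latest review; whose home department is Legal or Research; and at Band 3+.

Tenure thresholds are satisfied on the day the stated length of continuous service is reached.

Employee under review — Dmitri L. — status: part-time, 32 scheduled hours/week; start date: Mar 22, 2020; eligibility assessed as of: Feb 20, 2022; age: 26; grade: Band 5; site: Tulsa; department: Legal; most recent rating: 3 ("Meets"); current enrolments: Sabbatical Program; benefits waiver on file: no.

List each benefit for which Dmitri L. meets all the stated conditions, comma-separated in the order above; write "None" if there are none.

Service from Mar 22, 2020 to Feb 20, 2022: 700 days.
Employer Retirement Match — no waiver, service 700 days ≥ 26 weeks (≈182 days) ✓; age 26 ≥ 21 ✓; dept Legal ✗ → not eligible.
Pet Insurance — status part-time ✗ (requires full-time, seasonal, or temporary) → not eligible.
Profit Sharing Plan — status part-time ✓; dept Legal ✓; site Tulsa ✗ (not Albany) → not eligible.
401(k) Company Match — status part-time ✓ (not excluded); no waiver, service 700 days ≥ 30 days ✓; rating 3 ≥ 3 ✓; site Tulsa ✗ (not Boise) → not eligible.
Professional Development Fund — rating 3 ≥ 3 ✓; grade Band 5 ≥ Band 4 ✓; dept Legal ✗ → not eligible.
Pension Scheme — status part-time ✓ (not excluded); service 700 days < 2 years (≈730 days) ✗ → not eligible.
Sabbatical Program — status part-time ✓ (not excluded); service 700 days ≥ 30 days ✓; age 26 ≥ 18 ✓; rating 3 ≥ 3 ✓ → eligible.
Caregiver Leave — status part-time ✓; no waiver, service 700 days ≥ 2 months (≈60 days) ✓; rating 3 < 4 ✗ → not eligible.

Sabbatical Program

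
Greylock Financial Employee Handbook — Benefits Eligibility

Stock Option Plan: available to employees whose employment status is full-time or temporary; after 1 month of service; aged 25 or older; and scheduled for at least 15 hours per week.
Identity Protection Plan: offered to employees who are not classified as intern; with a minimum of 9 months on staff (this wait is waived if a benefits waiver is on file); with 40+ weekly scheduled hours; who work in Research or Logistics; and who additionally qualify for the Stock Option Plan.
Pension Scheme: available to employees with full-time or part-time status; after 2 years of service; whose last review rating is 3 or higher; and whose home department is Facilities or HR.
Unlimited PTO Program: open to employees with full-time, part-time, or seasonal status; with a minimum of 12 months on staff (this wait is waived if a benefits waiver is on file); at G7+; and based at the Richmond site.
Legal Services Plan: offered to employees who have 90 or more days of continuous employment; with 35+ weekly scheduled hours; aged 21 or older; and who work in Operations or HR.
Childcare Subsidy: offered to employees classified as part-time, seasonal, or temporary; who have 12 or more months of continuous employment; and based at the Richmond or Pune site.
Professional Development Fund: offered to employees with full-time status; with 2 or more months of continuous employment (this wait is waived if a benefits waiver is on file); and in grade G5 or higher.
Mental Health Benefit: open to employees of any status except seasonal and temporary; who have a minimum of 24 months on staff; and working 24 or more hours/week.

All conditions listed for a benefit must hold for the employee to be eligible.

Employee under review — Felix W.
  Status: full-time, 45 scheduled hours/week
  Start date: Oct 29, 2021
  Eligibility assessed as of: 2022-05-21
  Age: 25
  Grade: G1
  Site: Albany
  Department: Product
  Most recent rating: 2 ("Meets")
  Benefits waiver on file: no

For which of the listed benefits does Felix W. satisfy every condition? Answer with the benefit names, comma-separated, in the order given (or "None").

Service from Oct 29, 2021 to 2022-05-21: 204 days.
Stock Option Plan — status full-time ✓; service 204 days ≥ 1 month (≈30 days) ✓; age 25 ≥ 25 ✓; 45 hrs/wk ≥ 15 ✓ → eligible.
Identity Protection Plan — status full-time ✓ (not excluded); no waiver, service 204 days < 9 months (≈270 days) ✗ → not eligible.
Pension Scheme — status full-time ✓; service 204 days < 2 years (≈730 days) ✗ → not eligible.
Unlimited PTO Program — status full-time ✓; no waiver, service 204 days < 12 months (≈360 days) ✗ → not eligible.
Legal Services Plan — service 204 days ≥ 90 days ✓; 45 hrs/wk ≥ 35 ✓; age 25 ≥ 21 ✓; dept Product ✗ → not eligible.
Childcare Subsidy — status full-time ✗ (requires part-time, seasonal, or temporary) → not eligible.
Professional Development Fund — status full-time ✓; no waiver, service 204 days ≥ 2 months (≈60 days) ✓; grade G1 < G5 ✗ → not eligible.
Mental Health Benefit — status full-time ✓ (not excluded); service 204 days < 24 months (≈720 days) ✗ → not eligible.

Stock Option Plan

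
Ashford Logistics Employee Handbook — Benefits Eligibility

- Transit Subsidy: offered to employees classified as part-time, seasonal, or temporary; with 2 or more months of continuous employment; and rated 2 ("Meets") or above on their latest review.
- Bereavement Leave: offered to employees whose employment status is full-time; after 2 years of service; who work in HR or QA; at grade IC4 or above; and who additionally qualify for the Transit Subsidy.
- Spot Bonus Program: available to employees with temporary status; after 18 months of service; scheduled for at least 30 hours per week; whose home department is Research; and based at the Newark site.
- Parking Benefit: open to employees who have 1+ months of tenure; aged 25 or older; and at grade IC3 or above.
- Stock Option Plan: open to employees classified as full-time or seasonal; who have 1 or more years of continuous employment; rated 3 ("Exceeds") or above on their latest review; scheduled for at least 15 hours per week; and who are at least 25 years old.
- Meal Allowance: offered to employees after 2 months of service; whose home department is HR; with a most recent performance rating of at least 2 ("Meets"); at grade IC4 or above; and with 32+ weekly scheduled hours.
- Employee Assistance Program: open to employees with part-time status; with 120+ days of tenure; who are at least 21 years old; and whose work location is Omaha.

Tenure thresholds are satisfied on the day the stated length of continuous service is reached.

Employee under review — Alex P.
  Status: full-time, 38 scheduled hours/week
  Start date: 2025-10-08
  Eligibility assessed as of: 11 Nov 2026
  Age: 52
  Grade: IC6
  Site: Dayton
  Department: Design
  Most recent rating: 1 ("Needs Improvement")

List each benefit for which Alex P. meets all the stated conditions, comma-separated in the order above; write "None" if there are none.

Service from 2025-10-08 to 11 Nov 2026: 399 days.
Transit Subsidy — status full-time ✗ (requires part-time, seasonal, or temporary) → not eligible.
Bereavement Leave — status full-time ✓; service 399 days < 2 years (≈730 days) ✗ → not eligible.
Spot Bonus Program — status full-time ✗ (requires temporary) → not eligible.
Parking Benefit — service 399 days ≥ 1 month (≈30 days) ✓; age 52 ≥ 25 ✓; grade IC6 ≥ IC3 ✓ → eligible.
Stock Option Plan — status full-time ✓; service 399 days ≥ 1 year (≈365 days) ✓; rating 1 < 3 ✗ → not eligible.
Meal Allowance — service 399 days ≥ 2 months (≈60 days) ✓; dept Design ✗ → not eligible.
Employee Assistance Program — status full-time ✗ (requires part-time) → not eligible.

Parking Benefit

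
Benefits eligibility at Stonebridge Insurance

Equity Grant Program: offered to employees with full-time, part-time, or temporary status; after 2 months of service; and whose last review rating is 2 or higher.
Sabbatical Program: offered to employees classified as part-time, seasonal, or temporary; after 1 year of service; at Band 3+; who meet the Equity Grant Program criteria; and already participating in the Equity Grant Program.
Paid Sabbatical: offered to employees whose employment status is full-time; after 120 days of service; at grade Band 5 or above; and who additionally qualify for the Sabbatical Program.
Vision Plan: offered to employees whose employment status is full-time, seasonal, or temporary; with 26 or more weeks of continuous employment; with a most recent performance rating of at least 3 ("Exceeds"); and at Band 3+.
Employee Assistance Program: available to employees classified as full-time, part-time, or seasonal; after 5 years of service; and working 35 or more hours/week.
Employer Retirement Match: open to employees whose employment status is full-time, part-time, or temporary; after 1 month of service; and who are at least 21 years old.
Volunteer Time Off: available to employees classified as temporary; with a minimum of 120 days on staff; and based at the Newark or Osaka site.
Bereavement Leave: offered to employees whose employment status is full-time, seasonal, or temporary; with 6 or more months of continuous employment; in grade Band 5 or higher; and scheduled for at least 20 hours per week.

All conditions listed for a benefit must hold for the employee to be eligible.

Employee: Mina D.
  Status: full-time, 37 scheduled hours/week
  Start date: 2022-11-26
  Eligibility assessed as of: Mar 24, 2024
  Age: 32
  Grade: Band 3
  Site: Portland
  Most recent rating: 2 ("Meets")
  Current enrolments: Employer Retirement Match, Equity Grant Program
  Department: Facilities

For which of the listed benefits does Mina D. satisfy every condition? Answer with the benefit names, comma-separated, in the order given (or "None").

Equity Grant Program, Employer Retirement Match

Service from 2022-11-26 to Mar 24, 2024: 484 days.
Equity Grant Program — status full-time ✓; service 484 days ≥ 2 months (≈60 days) ✓; rating 2 ≥ 2 ✓ → eligible.
Sabbatical Program — status full-time ✗ (requires part-time, seasonal, or temporary) → not eligible.
Paid Sabbatical — status full-time ✓; service 484 days ≥ 120 days ✓; grade Band 3 < Band 5 ✗ → not eligible.
Vision Plan — status full-time ✓; service 484 days ≥ 26 weeks (≈182 days) ✓; rating 2 < 3 ✗ → not eligible.
Employee Assistance Program — status full-time ✓; service 484 days < 5 years (≈1825 days) ✗ → not eligible.
Employer Retirement Match — status full-time ✓; service 484 days ≥ 1 month (≈30 days) ✓; age 32 ≥ 21 ✓ → eligible.
Volunteer Time Off — status full-time ✗ (requires temporary) → not eligible.
Bereavement Leave — status full-time ✓; service 484 days ≥ 6 months (≈180 days) ✓; grade Band 3 < Band 5 ✗ → not eligible.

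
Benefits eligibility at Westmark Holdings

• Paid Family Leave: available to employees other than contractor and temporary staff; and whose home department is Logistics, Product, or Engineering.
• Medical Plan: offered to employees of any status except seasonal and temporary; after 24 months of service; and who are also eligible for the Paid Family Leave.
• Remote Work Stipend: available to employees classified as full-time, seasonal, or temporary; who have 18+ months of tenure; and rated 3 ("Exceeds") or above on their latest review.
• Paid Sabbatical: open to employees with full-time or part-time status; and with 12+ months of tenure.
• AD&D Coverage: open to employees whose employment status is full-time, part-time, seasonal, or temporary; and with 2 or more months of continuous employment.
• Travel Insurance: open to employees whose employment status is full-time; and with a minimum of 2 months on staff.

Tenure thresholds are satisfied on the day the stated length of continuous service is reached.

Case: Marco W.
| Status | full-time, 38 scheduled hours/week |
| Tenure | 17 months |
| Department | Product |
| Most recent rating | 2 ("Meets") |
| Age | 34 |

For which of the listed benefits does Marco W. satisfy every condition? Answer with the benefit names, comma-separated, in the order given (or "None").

Paid Family Leave, Paid Sabbatical, AD&D Coverage, Travel Insurance

Paid Family Leave — status full-time ✓ (not excluded); dept Product ✓ → eligible.
Medical Plan — status full-time ✓ (not excluded); service 17 months < 24 months ✗ → not eligible.
Remote Work Stipend — status full-time ✓; service 17 months < 18 months ✗ → not eligible.
Paid Sabbatical — status full-time ✓; service 17 months ≥ 12 months ✓ → eligible.
AD&D Coverage — status full-time ✓; service 17 months ≥ 2 months ✓ → eligible.
Travel Insurance — status full-time ✓; service 17 months ≥ 2 months ✓ → eligible.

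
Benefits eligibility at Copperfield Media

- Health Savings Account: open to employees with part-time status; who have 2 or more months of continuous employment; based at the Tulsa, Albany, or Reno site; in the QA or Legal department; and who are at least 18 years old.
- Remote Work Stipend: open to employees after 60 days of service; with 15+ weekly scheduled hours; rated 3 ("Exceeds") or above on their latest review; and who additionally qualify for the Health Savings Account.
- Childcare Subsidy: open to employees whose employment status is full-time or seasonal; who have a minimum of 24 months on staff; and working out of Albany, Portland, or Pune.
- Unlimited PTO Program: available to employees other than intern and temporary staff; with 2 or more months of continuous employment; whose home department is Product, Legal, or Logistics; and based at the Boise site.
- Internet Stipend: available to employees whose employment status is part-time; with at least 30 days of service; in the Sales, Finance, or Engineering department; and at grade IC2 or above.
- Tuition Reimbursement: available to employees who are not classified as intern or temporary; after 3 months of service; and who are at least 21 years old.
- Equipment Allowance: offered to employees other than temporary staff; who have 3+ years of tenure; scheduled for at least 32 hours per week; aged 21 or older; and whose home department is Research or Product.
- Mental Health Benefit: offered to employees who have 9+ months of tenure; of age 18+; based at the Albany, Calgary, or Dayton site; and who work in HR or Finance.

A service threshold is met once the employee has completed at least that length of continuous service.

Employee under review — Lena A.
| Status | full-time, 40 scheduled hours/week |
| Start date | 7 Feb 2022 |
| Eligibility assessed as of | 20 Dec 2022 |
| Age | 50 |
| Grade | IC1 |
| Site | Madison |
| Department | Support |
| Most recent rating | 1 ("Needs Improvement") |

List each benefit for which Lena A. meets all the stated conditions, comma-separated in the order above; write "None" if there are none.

Tuition Reimbursement

Service from 7 Feb 2022 to 20 Dec 2022: 316 days.
Health Savings Account — status full-time ✗ (requires part-time) → not eligible.
Remote Work Stipend — service 316 days ≥ 60 days ✓; 40 hrs/wk ≥ 15 ✓; rating 1 < 3 ✗ → not eligible.
Childcare Subsidy — status full-time ✓; service 316 days < 24 months (≈720 days) ✗ → not eligible.
Unlimited PTO Program — status full-time ✓ (not excluded); service 316 days ≥ 2 months (≈60 days) ✓; dept Support ✗ → not eligible.
Internet Stipend — status full-time ✗ (requires part-time) → not eligible.
Tuition Reimbursement — status full-time ✓ (not excluded); service 316 days ≥ 3 months (≈90 days) ✓; age 50 ≥ 21 ✓ → eligible.
Equipment Allowance — status full-time ✓ (not excluded); service 316 days < 3 years (≈1095 days) ✗ → not eligible.
Mental Health Benefit — service 316 days ≥ 9 months (≈270 days) ✓; age 50 ≥ 18 ✓; site Madison ✗ (not Albany, Calgary, or Dayton) → not eligible.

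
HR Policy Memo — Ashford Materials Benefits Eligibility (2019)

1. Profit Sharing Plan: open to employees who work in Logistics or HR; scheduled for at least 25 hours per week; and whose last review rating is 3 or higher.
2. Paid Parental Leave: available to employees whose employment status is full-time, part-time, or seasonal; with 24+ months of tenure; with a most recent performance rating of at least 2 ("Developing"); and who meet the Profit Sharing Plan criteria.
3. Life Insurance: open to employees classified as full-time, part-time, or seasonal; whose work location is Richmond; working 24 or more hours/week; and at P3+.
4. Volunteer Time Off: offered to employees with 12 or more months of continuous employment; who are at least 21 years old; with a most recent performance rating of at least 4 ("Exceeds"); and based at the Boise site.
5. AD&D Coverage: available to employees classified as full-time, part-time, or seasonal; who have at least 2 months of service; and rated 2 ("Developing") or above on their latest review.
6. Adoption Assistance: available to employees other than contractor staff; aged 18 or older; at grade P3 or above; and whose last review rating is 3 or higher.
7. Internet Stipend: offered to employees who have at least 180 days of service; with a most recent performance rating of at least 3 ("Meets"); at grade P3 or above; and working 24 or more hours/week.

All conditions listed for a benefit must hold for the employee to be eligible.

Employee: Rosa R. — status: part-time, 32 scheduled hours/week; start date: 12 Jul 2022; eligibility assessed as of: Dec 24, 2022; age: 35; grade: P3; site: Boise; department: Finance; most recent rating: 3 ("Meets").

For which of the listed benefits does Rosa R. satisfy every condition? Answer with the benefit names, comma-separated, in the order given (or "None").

Service from 12 Jul 2022 to Dec 24, 2022: 165 days.
Profit Sharing Plan — dept Finance ✗ → not eligible.
Paid Parental Leave — status part-time ✓; service 165 days < 24 months (≈720 days) ✗ → not eligible.
Life Insurance — status part-time ✓; site Boise ✗ (not Richmond) → not eligible.
Volunteer Time Off — service 165 days < 12 months (≈360 days) ✗ → not eligible.
AD&D Coverage — status part-time ✓; service 165 days ≥ 2 months (≈60 days) ✓; rating 3 ≥ 2 ✓ → eligible.
Adoption Assistance — status part-time ✓ (not excluded); age 35 ≥ 18 ✓; grade P3 ≥ P3 ✓; rating 3 ≥ 3 ✓ → eligible.
Internet Stipend — service 165 days < 180 days ✗ → not eligible.

AD&D Coverage, Adoption Assistance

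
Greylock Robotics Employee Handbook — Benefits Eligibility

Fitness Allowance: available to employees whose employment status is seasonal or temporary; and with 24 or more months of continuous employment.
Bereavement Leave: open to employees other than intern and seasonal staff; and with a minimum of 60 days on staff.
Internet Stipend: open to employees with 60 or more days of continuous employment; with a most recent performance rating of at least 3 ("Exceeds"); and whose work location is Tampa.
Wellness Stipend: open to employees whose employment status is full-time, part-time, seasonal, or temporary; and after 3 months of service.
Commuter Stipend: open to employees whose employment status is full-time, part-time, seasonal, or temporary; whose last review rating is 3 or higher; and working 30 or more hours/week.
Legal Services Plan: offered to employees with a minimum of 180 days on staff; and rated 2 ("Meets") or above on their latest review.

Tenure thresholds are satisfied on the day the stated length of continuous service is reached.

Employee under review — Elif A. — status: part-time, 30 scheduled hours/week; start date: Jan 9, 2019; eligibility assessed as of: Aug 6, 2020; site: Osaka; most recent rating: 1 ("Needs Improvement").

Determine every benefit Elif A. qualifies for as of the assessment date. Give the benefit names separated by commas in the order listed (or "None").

Service from Jan 9, 2019 to Aug 6, 2020: 575 days.
Fitness Allowance — status part-time ✗ (requires seasonal or temporary) → not eligible.
Bereavement Leave — status part-time ✓ (not excluded); service 575 days ≥ 60 days ✓ → eligible.
Internet Stipend — service 575 days ≥ 60 days ✓; rating 1 < 3 ✗ → not eligible.
Wellness Stipend — status part-time ✓; service 575 days ≥ 3 months (≈90 days) ✓ → eligible.
Commuter Stipend — status part-time ✓; rating 1 < 3 ✗ → not eligible.
Legal Services Plan — service 575 days ≥ 180 days ✓; rating 1 < 2 ✗ → not eligible.

Bereavement Leave, Wellness Stipend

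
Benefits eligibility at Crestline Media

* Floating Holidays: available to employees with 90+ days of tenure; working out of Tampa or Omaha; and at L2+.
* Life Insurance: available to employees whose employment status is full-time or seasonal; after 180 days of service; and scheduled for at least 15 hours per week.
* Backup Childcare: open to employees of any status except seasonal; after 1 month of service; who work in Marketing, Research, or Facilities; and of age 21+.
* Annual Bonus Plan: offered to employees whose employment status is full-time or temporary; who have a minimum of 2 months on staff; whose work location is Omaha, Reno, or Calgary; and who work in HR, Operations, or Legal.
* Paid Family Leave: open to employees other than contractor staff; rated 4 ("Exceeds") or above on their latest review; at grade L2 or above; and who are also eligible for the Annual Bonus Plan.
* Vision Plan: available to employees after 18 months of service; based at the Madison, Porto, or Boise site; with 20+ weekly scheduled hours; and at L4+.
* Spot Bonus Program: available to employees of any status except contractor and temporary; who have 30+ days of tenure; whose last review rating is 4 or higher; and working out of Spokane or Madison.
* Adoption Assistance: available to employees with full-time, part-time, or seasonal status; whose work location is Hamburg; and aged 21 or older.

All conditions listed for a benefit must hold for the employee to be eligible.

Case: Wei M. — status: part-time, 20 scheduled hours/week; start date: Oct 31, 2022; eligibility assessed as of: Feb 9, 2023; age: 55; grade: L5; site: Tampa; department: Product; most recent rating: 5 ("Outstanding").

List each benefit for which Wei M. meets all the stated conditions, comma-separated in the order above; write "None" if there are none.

Floating Holidays

Service from Oct 31, 2022 to Feb 9, 2023: 101 days.
Floating Holidays — service 101 days ≥ 90 days ✓; site Tampa ✓; grade L5 ≥ L2 ✓ → eligible.
Life Insurance — status part-time ✗ (requires full-time or seasonal) → not eligible.
Backup Childcare — status part-time ✓ (not excluded); service 101 days ≥ 1 month (≈30 days) ✓; dept Product ✗ → not eligible.
Annual Bonus Plan — status part-time ✗ (requires full-time or temporary) → not eligible.
Paid Family Leave — status part-time ✓ (not excluded); rating 5 ≥ 4 ✓; grade L5 ≥ L2 ✓; not eligible for Annual Bonus Plan ✗ → not eligible.
Vision Plan — service 101 days < 18 months (≈540 days) ✗ → not eligible.
Spot Bonus Program — status part-time ✓ (not excluded); service 101 days ≥ 30 days ✓; rating 5 ≥ 4 ✓; site Tampa ✗ (not Spokane or Madison) → not eligible.
Adoption Assistance — status part-time ✓; site Tampa ✗ (not Hamburg) → not eligible.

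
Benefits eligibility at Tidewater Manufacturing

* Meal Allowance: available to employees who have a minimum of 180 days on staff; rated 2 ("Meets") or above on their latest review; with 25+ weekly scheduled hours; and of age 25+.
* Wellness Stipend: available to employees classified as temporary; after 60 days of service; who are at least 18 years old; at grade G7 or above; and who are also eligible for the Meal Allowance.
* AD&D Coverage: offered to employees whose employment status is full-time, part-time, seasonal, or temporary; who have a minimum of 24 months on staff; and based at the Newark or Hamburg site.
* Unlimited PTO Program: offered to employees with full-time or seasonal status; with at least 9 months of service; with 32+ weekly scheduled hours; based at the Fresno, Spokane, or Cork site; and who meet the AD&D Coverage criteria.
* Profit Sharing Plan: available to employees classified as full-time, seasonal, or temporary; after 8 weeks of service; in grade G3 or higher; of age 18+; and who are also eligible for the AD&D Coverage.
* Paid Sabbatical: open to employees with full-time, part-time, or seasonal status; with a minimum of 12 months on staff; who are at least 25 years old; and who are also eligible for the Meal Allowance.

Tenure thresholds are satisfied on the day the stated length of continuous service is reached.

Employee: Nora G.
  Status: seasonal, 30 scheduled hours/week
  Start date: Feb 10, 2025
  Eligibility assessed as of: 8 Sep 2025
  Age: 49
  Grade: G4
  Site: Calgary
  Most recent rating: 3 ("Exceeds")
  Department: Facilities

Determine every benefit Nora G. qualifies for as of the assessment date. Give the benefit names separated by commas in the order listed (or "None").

Service from Feb 10, 2025 to 8 Sep 2025: 210 days.
Meal Allowance — service 210 days ≥ 180 days ✓; rating 3 ≥ 2 ✓; 30 hrs/wk ≥ 25 ✓; age 49 ≥ 25 ✓ → eligible.
Wellness Stipend — status seasonal ✗ (requires temporary) → not eligible.
AD&D Coverage — status seasonal ✓; service 210 days < 24 months (≈720 days) ✗ → not eligible.
Unlimited PTO Program — status seasonal ✓; service 210 days < 9 months (≈270 days) ✗ → not eligible.
Profit Sharing Plan — status seasonal ✓; service 210 days ≥ 8 weeks (≈56 days) ✓; grade G4 ≥ G3 ✓; age 49 ≥ 18 ✓; not eligible for AD&D Coverage ✗ → not eligible.
Paid Sabbatical — status seasonal ✓; service 210 days < 12 months (≈360 days) ✗ → not eligible.

Meal Allowance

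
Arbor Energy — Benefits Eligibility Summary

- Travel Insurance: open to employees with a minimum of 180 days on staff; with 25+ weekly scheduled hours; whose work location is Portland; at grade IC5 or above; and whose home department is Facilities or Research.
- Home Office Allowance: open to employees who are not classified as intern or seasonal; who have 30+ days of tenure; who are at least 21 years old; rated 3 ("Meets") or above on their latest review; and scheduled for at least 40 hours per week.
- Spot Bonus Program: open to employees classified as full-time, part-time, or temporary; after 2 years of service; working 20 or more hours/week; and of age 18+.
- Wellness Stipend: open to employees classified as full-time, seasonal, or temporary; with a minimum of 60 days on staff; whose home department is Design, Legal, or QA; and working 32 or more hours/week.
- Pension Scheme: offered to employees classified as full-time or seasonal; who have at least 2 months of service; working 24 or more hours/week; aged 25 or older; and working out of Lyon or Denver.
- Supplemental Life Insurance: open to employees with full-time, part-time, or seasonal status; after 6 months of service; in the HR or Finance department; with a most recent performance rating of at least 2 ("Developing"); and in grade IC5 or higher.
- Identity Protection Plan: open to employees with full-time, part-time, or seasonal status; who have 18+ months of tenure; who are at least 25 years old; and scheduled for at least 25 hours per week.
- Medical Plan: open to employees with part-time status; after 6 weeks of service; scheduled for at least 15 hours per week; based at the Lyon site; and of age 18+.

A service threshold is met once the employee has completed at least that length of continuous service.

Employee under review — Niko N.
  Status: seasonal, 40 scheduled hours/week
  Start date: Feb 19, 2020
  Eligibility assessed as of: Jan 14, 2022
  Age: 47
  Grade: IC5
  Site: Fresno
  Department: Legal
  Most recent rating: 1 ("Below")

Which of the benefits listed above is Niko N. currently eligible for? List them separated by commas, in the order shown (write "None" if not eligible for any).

Service from Feb 19, 2020 to Jan 14, 2022: 695 days.
Travel Insurance — service 695 days ≥ 180 days ✓; 40 hrs/wk ≥ 25 ✓; site Fresno ✗ (not Portland) → not eligible.
Home Office Allowance — status seasonal ✗ (excluded) → not eligible.
Spot Bonus Program — status seasonal ✗ (requires full-time, part-time, or temporary) → not eligible.
Wellness Stipend — status seasonal ✓; service 695 days ≥ 60 days ✓; dept Legal ✓; 40 hrs/wk ≥ 32 ✓ → eligible.
Pension Scheme — status seasonal ✓; service 695 days ≥ 2 months (≈60 days) ✓; 40 hrs/wk ≥ 24 ✓; age 47 ≥ 25 ✓; site Fresno ✗ (not Lyon or Denver) → not eligible.
Supplemental Life Insurance — status seasonal ✓; service 695 days ≥ 6 months (≈180 days) ✓; dept Legal ✗ → not eligible.
Identity Protection Plan — status seasonal ✓; service 695 days ≥ 18 months (≈540 days) ✓; age 47 ≥ 25 ✓; 40 hrs/wk ≥ 25 ✓ → eligible.
Medical Plan — status seasonal ✗ (requires part-time) → not eligible.

Wellness Stipend, Identity Protection Plan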